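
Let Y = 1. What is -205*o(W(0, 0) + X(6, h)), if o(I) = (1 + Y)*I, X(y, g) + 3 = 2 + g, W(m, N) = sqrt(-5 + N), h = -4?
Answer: 2050 - 410*I*sqrt(5) ≈ 2050.0 - 916.79*I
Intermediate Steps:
X(y, g) = -1 + g (X(y, g) = -3 + (2 + g) = -1 + g)
o(I) = 2*I (o(I) = (1 + 1)*I = 2*I)
-205*o(W(0, 0) + X(6, h)) = -410*(sqrt(-5 + 0) + (-1 - 4)) = -410*(sqrt(-5) - 5) = -410*(I*sqrt(5) - 5) = -410*(-5 + I*sqrt(5)) = -205*(-10 + 2*I*sqrt(5)) = 2050 - 410*I*sqrt(5)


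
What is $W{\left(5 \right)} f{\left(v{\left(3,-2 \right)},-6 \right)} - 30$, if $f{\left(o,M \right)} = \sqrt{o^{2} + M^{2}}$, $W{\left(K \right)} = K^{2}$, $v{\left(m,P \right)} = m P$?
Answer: $-30 + 150 \sqrt{2} \approx 182.13$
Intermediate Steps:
$v{\left(m,P \right)} = P m$
$f{\left(o,M \right)} = \sqrt{M^{2} + o^{2}}$
$W{\left(5 \right)} f{\left(v{\left(3,-2 \right)},-6 \right)} - 30 = 5^{2} \sqrt{\left(-6\right)^{2} + \left(\left(-2\right) 3\right)^{2}} - 30 = 25 \sqrt{36 + \left(-6\right)^{2}} - 30 = 25 \sqrt{36 + 36} - 30 = 25 \sqrt{72} - 30 = 25 \cdot 6 \sqrt{2} - 30 = 150 \sqrt{2} - 30 = -30 + 150 \sqrt{2}$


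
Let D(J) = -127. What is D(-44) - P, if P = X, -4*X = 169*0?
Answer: -127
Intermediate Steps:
X = 0 (X = -169*0/4 = -¼*0 = 0)
P = 0
D(-44) - P = -127 - 1*0 = -127 + 0 = -127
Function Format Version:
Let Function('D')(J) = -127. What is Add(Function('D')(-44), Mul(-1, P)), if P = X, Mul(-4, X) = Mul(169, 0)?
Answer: -127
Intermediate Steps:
X = 0 (X = Mul(Rational(-1, 4), Mul(169, 0)) = Mul(Rational(-1, 4), 0) = 0)
P = 0
Add(Function('D')(-44), Mul(-1, P)) = Add(-127, Mul(-1, 0)) = Add(-127, 0) = -127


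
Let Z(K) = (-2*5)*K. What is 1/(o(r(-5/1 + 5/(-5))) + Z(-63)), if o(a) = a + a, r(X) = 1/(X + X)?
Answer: 6/3779 ≈ 0.0015877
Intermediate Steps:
Z(K) = -10*K
r(X) = 1/(2*X)
o(a) = 2*a
1/(o(r(-5/1 + 5/(-5))) + Z(-63)) = 1/(2*(1/(2*(-5/1 + 5/(-5)))) - 10*(-63)) = 1/(2*(1/(2*(-5*1 + 5*(-⅕)))) + 630) = 1/(2*(1/(2*(-5 - 1))) + 630) = 1/(2*((½)/(-6)) + 630) = 1/(2*((½)*(-⅙)) + 630) = 1/(2*(-1/12) + 630) = 1/(-⅙ + 630) = 1/(3779/6) = 6/3779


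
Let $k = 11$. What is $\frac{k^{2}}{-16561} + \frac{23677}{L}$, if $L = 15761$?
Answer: $\frac{390207716}{261017921} \approx 1.4949$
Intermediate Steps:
$\frac{k^{2}}{-16561} + \frac{23677}{L} = \frac{11^{2}}{-16561} + \frac{23677}{15761} = 121 \left(- \frac{1}{16561}\right) + 23677 \cdot \frac{1}{15761} = - \frac{121}{16561} + \frac{23677}{15761} = \frac{390207716}{261017921}$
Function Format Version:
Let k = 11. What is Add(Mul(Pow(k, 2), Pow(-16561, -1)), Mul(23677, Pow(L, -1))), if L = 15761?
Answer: Rational(390207716, 261017921) ≈ 1.4949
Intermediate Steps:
Add(Mul(Pow(k, 2), Pow(-16561, -1)), Mul(23677, Pow(L, -1))) = Add(Mul(Pow(11, 2), Pow(-16561, -1)), Mul(23677, Pow(15761, -1))) = Add(Mul(121, Rational(-1, 16561)), Mul(23677, Rational(1, 15761))) = Add(Rational(-121, 16561), Rational(23677, 15761)) = Rational(390207716, 261017921)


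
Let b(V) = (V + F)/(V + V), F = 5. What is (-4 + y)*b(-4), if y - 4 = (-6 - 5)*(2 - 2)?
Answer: 0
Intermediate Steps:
y = 4 (y = 4 + (-6 - 5)*(2 - 2) = 4 - 11*0 = 4 + 0 = 4)
b(V) = (5 + V)/(2*V) (b(V) = (V + 5)/(V + V) = (5 + V)/((2*V)) = (5 + V)*(1/(2*V)) = (5 + V)/(2*V))
(-4 + y)*b(-4) = (-4 + 4)*((1/2)*(5 - 4)/(-4)) = 0*((1/2)*(-1/4)*1) = 0*(-1/8) = 0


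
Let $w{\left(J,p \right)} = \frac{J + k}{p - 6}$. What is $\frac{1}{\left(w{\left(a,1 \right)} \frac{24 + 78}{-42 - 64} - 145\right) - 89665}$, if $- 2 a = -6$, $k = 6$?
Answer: $- \frac{265}{23799191} \approx -1.1135 \cdot 10^{-5}$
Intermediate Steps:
$a = 3$ ($a = \left(- \frac{1}{2}\right) \left(-6\right) = 3$)
$w{\left(J,p \right)} = \frac{6 + J}{-6 + p}$ ($w{\left(J,p \right)} = \frac{J + 6}{p - 6} = \frac{6 + J}{-6 + p}$)
$\frac{1}{\left(w{\left(a,1 \right)} \frac{24 + 78}{-42 - 64} - 145\right) - 89665} = \frac{1}{\left(\frac{6 + 3}{-6 + 1} \frac{24 + 78}{-42 - 64} - 145\right) - 89665} = \frac{1}{\left(\frac{1}{-5} \cdot 9 \frac{102}{-106} - 145\right) - 89665} = \frac{1}{\left(\left(- \frac{1}{5}\right) 9 \cdot 102 \left(- \frac{1}{106}\right) - 145\right) - 89665} = \frac{1}{\left(\left(- \frac{9}{5}\right) \left(- \frac{51}{53}\right) - 145\right) - 89665} = \frac{1}{\left(\frac{459}{265} - 145\right) - 89665} = \frac{1}{- \frac{37966}{265} - 89665} = \frac{1}{- \frac{23799191}{265}} = - \frac{265}{23799191}$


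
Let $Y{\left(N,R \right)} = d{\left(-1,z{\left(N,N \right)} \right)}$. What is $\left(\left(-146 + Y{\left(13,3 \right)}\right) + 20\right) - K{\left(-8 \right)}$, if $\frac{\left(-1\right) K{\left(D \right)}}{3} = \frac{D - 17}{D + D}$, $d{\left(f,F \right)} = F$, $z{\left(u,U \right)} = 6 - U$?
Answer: $- \frac{2053}{16} \approx -128.31$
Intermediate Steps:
$Y{\left(N,R \right)} = 6 - N$
$K{\left(D \right)} = - \frac{3 \left(-17 + D\right)}{2 D}$ ($K{\left(D \right)} = - 3 \frac{D - 17}{D + D} = - 3 \frac{-17 + D}{2 D} = - \frac{3 \left(-17 + D\right)}{2 D}$)
$\left(\left(-146 + Y{\left(13,3 \right)}\right) + 20\right) - K{\left(-8 \right)} = \left(\left(-146 + \left(6 - 13\right)\right) + 20\right) - \frac{3 \left(17 - -8\right)}{2 \left(-8\right)} = \left(\left(-146 + \left(6 - 13\right)\right) + 20\right) - \frac{3}{2} \left(- \frac{1}{8}\right) \left(17 + 8\right) = \left(\left(-146 - 7\right) + 20\right) - \frac{3}{2} \left(- \frac{1}{8}\right) 25 = \left(-153 + 20\right) - - \frac{75}{16} = -133 + \frac{75}{16} = - \frac{2053}{16}$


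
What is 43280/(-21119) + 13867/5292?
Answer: 1302437/2280852 ≈ 0.57103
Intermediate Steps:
43280/(-21119) + 13867/5292 = 43280*(-1/21119) + 13867*(1/5292) = -43280/21119 + 283/108 = 1302437/2280852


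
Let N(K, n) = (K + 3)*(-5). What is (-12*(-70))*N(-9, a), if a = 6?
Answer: 25200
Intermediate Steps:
N(K, n) = -15 - 5*K (N(K, n) = (3 + K)*(-5) = -15 - 5*K)
(-12*(-70))*N(-9, a) = (-12*(-70))*(-15 - 5*(-9)) = 840*(-15 + 45) = 840*30 = 25200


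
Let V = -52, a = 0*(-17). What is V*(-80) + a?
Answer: 4160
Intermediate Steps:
a = 0
V*(-80) + a = -52*(-80) + 0 = 4160 + 0 = 4160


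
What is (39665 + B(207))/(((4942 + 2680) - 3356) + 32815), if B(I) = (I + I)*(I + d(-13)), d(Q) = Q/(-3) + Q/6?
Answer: 126260/37081 ≈ 3.4050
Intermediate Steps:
d(Q) = -Q/6 (d(Q) = Q*(-1/3) + Q*(1/6) = -Q/3 + Q/6 = -Q/6)
B(I) = 2*I*(13/6 + I) (B(I) = (I + I)*(I - 1/6*(-13)) = (2*I)*(I + 13/6) = (2*I)*(13/6 + I) = 2*I*(13/6 + I))
(39665 + B(207))/(((4942 + 2680) - 3356) + 32815) = (39665 + (1/3)*207*(13 + 6*207))/(((4942 + 2680) - 3356) + 32815) = (39665 + (1/3)*207*(13 + 1242))/((7622 - 3356) + 32815) = (39665 + (1/3)*207*1255)/(4266 + 32815) = (39665 + 86595)/37081 = 126260*(1/37081) = 126260/37081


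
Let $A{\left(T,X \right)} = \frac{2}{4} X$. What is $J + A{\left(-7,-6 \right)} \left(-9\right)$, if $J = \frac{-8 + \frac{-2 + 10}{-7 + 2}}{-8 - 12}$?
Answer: $\frac{687}{25} \approx 27.48$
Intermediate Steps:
$A{\left(T,X \right)} = \frac{X}{2}$ ($A{\left(T,X \right)} = 2 \cdot \frac{1}{4} X = \frac{X}{2}$)
$J = \frac{12}{25}$ ($J = \frac{-8 + \frac{8}{-5}}{-20} = \left(-8 + 8 \left(- \frac{1}{5}\right)\right) \left(- \frac{1}{20}\right) = \left(-8 - \frac{8}{5}\right) \left(- \frac{1}{20}\right) = \left(- \frac{48}{5}\right) \left(- \frac{1}{20}\right) = \frac{12}{25} \approx 0.48$)
$J + A{\left(-7,-6 \right)} \left(-9\right) = \frac{12}{25} + \frac{1}{2} \left(-6\right) \left(-9\right) = \frac{12}{25} - -27 = \frac{12}{25} + 27 = \frac{687}{25}$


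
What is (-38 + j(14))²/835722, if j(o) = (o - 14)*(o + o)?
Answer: 722/417861 ≈ 0.0017278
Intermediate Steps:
j(o) = 2*o*(-14 + o) (j(o) = (-14 + o)*(2*o) = 2*o*(-14 + o))
(-38 + j(14))²/835722 = (-38 + 2*14*(-14 + 14))²/835722 = (-38 + 2*14*0)²*(1/835722) = (-38 + 0)²*(1/835722) = (-38)²*(1/835722) = 1444*(1/835722) = 722/417861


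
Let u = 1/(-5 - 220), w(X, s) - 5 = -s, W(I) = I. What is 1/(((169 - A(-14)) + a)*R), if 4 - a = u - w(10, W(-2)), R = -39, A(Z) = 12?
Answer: -75/491413 ≈ -0.00015262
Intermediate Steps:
w(X, s) = 5 - s
u = -1/225 (u = 1/(-225) = -1/225 ≈ -0.0044444)
a = 2476/225 (a = 4 - (-1/225 - (5 - 1*(-2))) = 4 - (-1/225 - (5 + 2)) = 4 - (-1/225 - 1*7) = 4 - (-1/225 - 7) = 4 - 1*(-1576/225) = 4 + 1576/225 = 2476/225 ≈ 11.004)
1/(((169 - A(-14)) + a)*R) = 1/(((169 - 1*12) + 2476/225)*(-39)) = 1/(((169 - 12) + 2476/225)*(-39)) = 1/((157 + 2476/225)*(-39)) = 1/((37801/225)*(-39)) = 1/(-491413/75) = -75/491413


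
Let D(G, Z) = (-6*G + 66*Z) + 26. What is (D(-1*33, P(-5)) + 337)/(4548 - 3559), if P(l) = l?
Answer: 231/989 ≈ 0.23357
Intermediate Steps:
D(G, Z) = 26 - 6*G + 66*Z
(D(-1*33, P(-5)) + 337)/(4548 - 3559) = ((26 - (-6)*33 + 66*(-5)) + 337)/(4548 - 3559) = ((26 - 6*(-33) - 330) + 337)/989 = ((26 + 198 - 330) + 337)*(1/989) = (-106 + 337)*(1/989) = 231*(1/989) = 231/989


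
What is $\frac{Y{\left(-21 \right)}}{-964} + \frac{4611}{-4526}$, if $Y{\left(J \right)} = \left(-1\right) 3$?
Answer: $- \frac{2215713}{2181532} \approx -1.0157$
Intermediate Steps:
$Y{\left(J \right)} = -3$
$\frac{Y{\left(-21 \right)}}{-964} + \frac{4611}{-4526} = - \frac{3}{-964} + \frac{4611}{-4526} = \left(-3\right) \left(- \frac{1}{964}\right) + 4611 \left(- \frac{1}{4526}\right) = \frac{3}{964} - \frac{4611}{4526} = - \frac{2215713}{2181532}$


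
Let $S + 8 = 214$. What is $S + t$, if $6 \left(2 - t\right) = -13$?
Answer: $\frac{1261}{6} \approx 210.17$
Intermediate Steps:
$S = 206$ ($S = -8 + 214 = 206$)
$t = \frac{25}{6}$ ($t = 2 - - \frac{13}{6} = 2 + \frac{13}{6} = \frac{25}{6} \approx 4.1667$)
$S + t = 206 + \frac{25}{6} = \frac{1261}{6}$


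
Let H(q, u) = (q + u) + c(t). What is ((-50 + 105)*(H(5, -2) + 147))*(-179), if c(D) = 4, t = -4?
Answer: -1516130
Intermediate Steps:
H(q, u) = 4 + q + u (H(q, u) = (q + u) + 4 = 4 + q + u)
((-50 + 105)*(H(5, -2) + 147))*(-179) = ((-50 + 105)*((4 + 5 - 2) + 147))*(-179) = (55*(7 + 147))*(-179) = (55*154)*(-179) = 8470*(-179) = -1516130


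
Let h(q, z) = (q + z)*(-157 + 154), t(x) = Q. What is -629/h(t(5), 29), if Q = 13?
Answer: 629/126 ≈ 4.9921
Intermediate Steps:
t(x) = 13
h(q, z) = -3*q - 3*z (h(q, z) = (q + z)*(-3) = -3*q - 3*z)
-629/h(t(5), 29) = -629/(-3*13 - 3*29) = -629/(-39 - 87) = -629/(-126) = -629*(-1/126) = 629/126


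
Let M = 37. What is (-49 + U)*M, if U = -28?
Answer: -2849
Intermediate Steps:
(-49 + U)*M = (-49 - 28)*37 = -77*37 = -2849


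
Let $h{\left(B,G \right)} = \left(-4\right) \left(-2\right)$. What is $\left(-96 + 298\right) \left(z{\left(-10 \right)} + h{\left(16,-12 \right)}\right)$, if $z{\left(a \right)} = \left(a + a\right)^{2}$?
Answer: $82416$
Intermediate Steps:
$h{\left(B,G \right)} = 8$
$z{\left(a \right)} = 4 a^{2}$ ($z{\left(a \right)} = \left(2 a\right)^{2} = 4 a^{2}$)
$\left(-96 + 298\right) \left(z{\left(-10 \right)} + h{\left(16,-12 \right)}\right) = \left(-96 + 298\right) \left(4 \left(-10\right)^{2} + 8\right) = 202 \left(4 \cdot 100 + 8\right) = 202 \left(400 + 8\right) = 202 \cdot 408 = 82416$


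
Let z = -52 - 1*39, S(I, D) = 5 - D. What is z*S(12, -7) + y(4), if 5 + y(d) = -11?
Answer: -1108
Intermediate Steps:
y(d) = -16 (y(d) = -5 - 11 = -16)
z = -91 (z = -52 - 39 = -91)
z*S(12, -7) + y(4) = -91*(5 - 1*(-7)) - 16 = -91*(5 + 7) - 16 = -91*12 - 16 = -1092 - 16 = -1108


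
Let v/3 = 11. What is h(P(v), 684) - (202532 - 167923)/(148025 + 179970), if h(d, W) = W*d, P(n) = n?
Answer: 7403468531/327995 ≈ 22572.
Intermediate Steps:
v = 33 (v = 3*11 = 33)
h(P(v), 684) - (202532 - 167923)/(148025 + 179970) = 684*33 - (202532 - 167923)/(148025 + 179970) = 22572 - 34609/327995 = 7403468531/327995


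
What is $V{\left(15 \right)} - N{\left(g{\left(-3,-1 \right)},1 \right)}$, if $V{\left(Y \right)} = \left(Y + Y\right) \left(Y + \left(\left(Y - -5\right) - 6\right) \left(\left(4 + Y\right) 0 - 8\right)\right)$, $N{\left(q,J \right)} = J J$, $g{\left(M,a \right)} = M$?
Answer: $-2911$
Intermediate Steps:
$N{\left(q,J \right)} = J^{2}$
$V{\left(Y \right)} = 2 Y \left(8 - 7 Y\right)$ ($V{\left(Y \right)} = 2 Y \left(Y + \left(\left(Y + 5\right) - 6\right) \left(0 - 8\right)\right) = 2 Y \left(Y + \left(\left(5 + Y\right) - 6\right) \left(-8\right)\right) = 2 Y \left(Y + \left(-1 + Y\right) \left(-8\right)\right) = 2 Y \left(Y - \left(-8 + 8 Y\right)\right) = 2 Y \left(8 - 7 Y\right)$)
$V{\left(15 \right)} - N{\left(g{\left(-3,-1 \right)},1 \right)} = 2 \cdot 15 \left(8 - 105\right) - 1^{2} = 2 \cdot 15 \left(8 - 105\right) - 1 = 2 \cdot 15 \left(-97\right) - 1 = -2910 - 1 = -2911$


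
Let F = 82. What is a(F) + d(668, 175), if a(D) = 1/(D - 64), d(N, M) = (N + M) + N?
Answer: 27199/18 ≈ 1511.1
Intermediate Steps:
d(N, M) = M + 2*N (d(N, M) = (M + N) + N = M + 2*N)
a(D) = 1/(-64 + D)
a(F) + d(668, 175) = 1/(-64 + 82) + (175 + 2*668) = 1/18 + (175 + 1336) = 1/18 + 1511 = 27199/18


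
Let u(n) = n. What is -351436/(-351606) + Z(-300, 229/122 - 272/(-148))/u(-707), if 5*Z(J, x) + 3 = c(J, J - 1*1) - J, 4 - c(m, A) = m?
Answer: 515505527/621463605 ≈ 0.82950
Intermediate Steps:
c(m, A) = 4 - m
Z(J, x) = ⅕ - 2*J/5 (Z(J, x) = -⅗ + ((4 - J) - J)/5 = -⅗ + (4 - 2*J)/5 = -⅗ + (⅘ - 2*J/5) = ⅕ - 2*J/5)
-351436/(-351606) + Z(-300, 229/122 - 272/(-148))/u(-707) = -351436/(-351606) + (⅕ - ⅖*(-300))/(-707) = -351436*(-1/351606) + (⅕ + 120)*(-1/707) = 175718/175803 + (601/5)*(-1/707) = 175718/175803 - 601/3535 = 515505527/621463605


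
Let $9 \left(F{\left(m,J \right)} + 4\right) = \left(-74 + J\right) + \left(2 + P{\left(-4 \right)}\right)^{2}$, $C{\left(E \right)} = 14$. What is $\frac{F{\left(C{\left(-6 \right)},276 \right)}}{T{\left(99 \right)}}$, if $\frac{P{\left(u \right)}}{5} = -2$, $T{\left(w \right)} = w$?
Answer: $\frac{230}{891} \approx 0.25814$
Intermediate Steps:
$P{\left(u \right)} = -10$ ($P{\left(u \right)} = 5 \left(-2\right) = -10$)
$F{\left(m,J \right)} = - \frac{46}{9} + \frac{J}{9}$ ($F{\left(m,J \right)} = -4 + \frac{\left(-74 + J\right) + \left(2 - 10\right)^{2}}{9} = -4 + \frac{\left(-74 + J\right) + \left(-8\right)^{2}}{9} = -4 + \frac{\left(-74 + J\right) + 64}{9} = -4 + \frac{-10 + J}{9} = -4 + \left(- \frac{10}{9} + \frac{J}{9}\right) = - \frac{46}{9} + \frac{J}{9}$)
$\frac{F{\left(C{\left(-6 \right)},276 \right)}}{T{\left(99 \right)}} = \frac{- \frac{46}{9} + \frac{1}{9} \cdot 276}{99} = \left(- \frac{46}{9} + \frac{92}{3}\right) \frac{1}{99} = \frac{230}{9} \cdot \frac{1}{99} = \frac{230}{891}$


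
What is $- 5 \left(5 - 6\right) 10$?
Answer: $50$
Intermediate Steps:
$- 5 \left(5 - 6\right) 10 = \left(-5\right) \left(-1\right) 10 = 5 \cdot 10 = 50$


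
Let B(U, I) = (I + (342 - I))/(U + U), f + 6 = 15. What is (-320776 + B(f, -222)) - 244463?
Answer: -565220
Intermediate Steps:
f = 9 (f = -6 + 15 = 9)
B(U, I) = 171/U (B(U, I) = 342/((2*U)) = 342*(1/(2*U)) = 171/U)
(-320776 + B(f, -222)) - 244463 = (-320776 + 171/9) - 244463 = (-320776 + 171*(⅑)) - 244463 = (-320776 + 19) - 244463 = -320757 - 244463 = -565220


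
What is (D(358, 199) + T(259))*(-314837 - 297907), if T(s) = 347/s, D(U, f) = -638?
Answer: 101038421880/259 ≈ 3.9011e+8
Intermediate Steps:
(D(358, 199) + T(259))*(-314837 - 297907) = (-638 + 347/259)*(-314837 - 297907) = (-638 + 347*(1/259))*(-612744) = (-638 + 347/259)*(-612744) = -164895/259*(-612744) = 101038421880/259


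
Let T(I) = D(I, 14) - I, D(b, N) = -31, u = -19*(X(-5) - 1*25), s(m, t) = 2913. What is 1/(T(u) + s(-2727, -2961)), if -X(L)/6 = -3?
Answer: 1/2749 ≈ 0.00036377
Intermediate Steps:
X(L) = 18 (X(L) = -6*(-3) = 18)
u = 133 (u = -19*(18 - 1*25) = -19*(18 - 25) = -19*(-7) = 133)
T(I) = -31 - I
1/(T(u) + s(-2727, -2961)) = 1/((-31 - 1*133) + 2913) = 1/((-31 - 133) + 2913) = 1/(-164 + 2913) = 1/2749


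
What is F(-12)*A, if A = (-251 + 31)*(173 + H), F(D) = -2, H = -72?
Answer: 44440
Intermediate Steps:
A = -22220 (A = (-251 + 31)*(173 - 72) = -220*101 = -22220)
F(-12)*A = -2*(-22220) = 44440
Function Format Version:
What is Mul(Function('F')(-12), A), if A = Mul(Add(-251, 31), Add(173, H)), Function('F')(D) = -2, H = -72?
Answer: 44440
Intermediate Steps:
A = -22220 (A = Mul(Add(-251, 31), Add(173, -72)) = Mul(-220, 101) = -22220)
Mul(Function('F')(-12), A) = Mul(-2, -22220) = 44440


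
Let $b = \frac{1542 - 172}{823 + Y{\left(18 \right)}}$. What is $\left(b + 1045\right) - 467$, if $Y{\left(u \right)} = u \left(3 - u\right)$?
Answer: $\frac{321004}{553} \approx 580.48$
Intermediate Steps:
$b = \frac{1370}{553}$ ($b = \frac{1542 - 172}{823 + 18 \left(3 - 18\right)} = \frac{1370}{823 + 18 \left(3 - 18\right)} = \frac{1370}{823 + 18 \left(-15\right)} = \frac{1370}{823 - 270} = \frac{1370}{553} \approx 2.4774$)
$\left(b + 1045\right) - 467 = \left(\frac{1370}{553} + 1045\right) - 467 = \frac{579255}{553} - 467 = \frac{321004}{553}$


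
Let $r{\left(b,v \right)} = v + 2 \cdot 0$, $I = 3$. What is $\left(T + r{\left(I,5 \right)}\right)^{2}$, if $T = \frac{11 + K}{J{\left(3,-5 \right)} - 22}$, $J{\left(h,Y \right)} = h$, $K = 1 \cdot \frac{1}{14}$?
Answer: $\frac{1380625}{70756} \approx 19.512$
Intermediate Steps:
$K = \frac{1}{14}$ ($K = 1 \cdot \frac{1}{14} = \frac{1}{14} \approx 0.071429$)
$r{\left(b,v \right)} = v$ ($r{\left(b,v \right)} = v + 0 = v$)
$T = - \frac{155}{266}$ ($T = \frac{11 + \frac{1}{14}}{3 - 22} = \frac{155}{14 \left(-19\right)} = \frac{155}{14} \left(- \frac{1}{19}\right) = - \frac{155}{266} \approx -0.58271$)
$\left(T + r{\left(I,5 \right)}\right)^{2} = \left(- \frac{155}{266} + 5\right)^{2} = \left(\frac{1175}{266}\right)^{2} = \frac{1380625}{70756}$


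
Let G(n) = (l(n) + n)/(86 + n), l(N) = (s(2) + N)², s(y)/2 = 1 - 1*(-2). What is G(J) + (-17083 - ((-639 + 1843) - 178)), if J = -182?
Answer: -884629/48 ≈ -18430.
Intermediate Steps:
s(y) = 6 (s(y) = 2*(1 - 1*(-2)) = 2*(1 + 2) = 2*3 = 6)
l(N) = (6 + N)²
G(n) = (n + (6 + n)²)/(86 + n) (G(n) = ((6 + n)² + n)/(86 + n) = (n + (6 + n)²)/(86 + n))
G(J) + (-17083 - ((-639 + 1843) - 178)) = (-182 + (6 - 182)²)/(86 - 182) + (-17083 - ((-639 + 1843) - 178)) = (-182 + (-176)²)/(-96) + (-17083 - (1204 - 178)) = -(-182 + 30976)/96 + (-17083 - 1*1026) = -1/96*30794 + (-17083 - 1026) = -15397/48 - 18109 = -884629/48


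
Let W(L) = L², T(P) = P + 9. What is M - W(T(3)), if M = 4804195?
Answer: 4804051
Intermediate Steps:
T(P) = 9 + P
M - W(T(3)) = 4804195 - (9 + 3)² = 4804195 - 1*12² = 4804195 - 1*144 = 4804195 - 144 = 4804051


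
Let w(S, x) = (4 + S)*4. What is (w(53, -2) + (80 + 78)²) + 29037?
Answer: 54229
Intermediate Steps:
w(S, x) = 16 + 4*S
(w(53, -2) + (80 + 78)²) + 29037 = ((16 + 4*53) + (80 + 78)²) + 29037 = ((16 + 212) + 158²) + 29037 = (228 + 24964) + 29037 = 25192 + 29037 = 54229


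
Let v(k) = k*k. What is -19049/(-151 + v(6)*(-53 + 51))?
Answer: 19049/223 ≈ 85.422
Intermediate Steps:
v(k) = k²
-19049/(-151 + v(6)*(-53 + 51)) = -19049/(-151 + 6²*(-53 + 51)) = -19049/(-151 + 36*(-2)) = -19049/(-151 - 72) = -19049/(-223) = -19049*(-1/223) = 19049/223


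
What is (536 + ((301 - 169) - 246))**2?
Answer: 178084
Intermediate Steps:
(536 + ((301 - 169) - 246))**2 = (536 + (132 - 246))**2 = (536 - 114)**2 = 422**2 = 178084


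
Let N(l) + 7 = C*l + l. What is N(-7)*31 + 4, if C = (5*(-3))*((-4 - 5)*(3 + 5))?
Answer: -234790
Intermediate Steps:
C = 1080 (C = -(-135)*8 = -15*(-72) = 1080)
N(l) = -7 + 1081*l (N(l) = -7 + (1080*l + l) = -7 + 1081*l)
N(-7)*31 + 4 = (-7 + 1081*(-7))*31 + 4 = (-7 - 7567)*31 + 4 = -7574*31 + 4 = -234794 + 4 = -234790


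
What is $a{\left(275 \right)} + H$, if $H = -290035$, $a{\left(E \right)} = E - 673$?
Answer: $-290433$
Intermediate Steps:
$a{\left(E \right)} = -673 + E$
$a{\left(275 \right)} + H = \left(-673 + 275\right) - 290035 = -398 - 290035 = -290433$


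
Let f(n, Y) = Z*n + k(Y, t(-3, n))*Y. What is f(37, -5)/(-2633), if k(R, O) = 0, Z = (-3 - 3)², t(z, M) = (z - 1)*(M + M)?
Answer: -1332/2633 ≈ -0.50589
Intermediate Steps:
t(z, M) = 2*M*(-1 + z) (t(z, M) = (-1 + z)*(2*M) = 2*M*(-1 + z))
Z = 36 (Z = (-6)² = 36)
f(n, Y) = 36*n (f(n, Y) = 36*n + 0*Y = 36*n + 0 = 36*n)
f(37, -5)/(-2633) = (36*37)/(-2633) = 1332*(-1/2633) = -1332/2633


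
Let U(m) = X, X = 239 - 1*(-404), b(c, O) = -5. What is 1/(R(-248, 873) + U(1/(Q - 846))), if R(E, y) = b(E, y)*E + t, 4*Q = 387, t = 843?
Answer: 1/2726 ≈ 0.00036684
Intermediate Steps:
Q = 387/4 (Q = (¼)*387 = 387/4 ≈ 96.750)
R(E, y) = 843 - 5*E (R(E, y) = -5*E + 843 = 843 - 5*E)
X = 643 (X = 239 + 404 = 643)
U(m) = 643
1/(R(-248, 873) + U(1/(Q - 846))) = 1/((843 - 5*(-248)) + 643) = 1/((843 + 1240) + 643) = 1/(2083 + 643) = 1/2726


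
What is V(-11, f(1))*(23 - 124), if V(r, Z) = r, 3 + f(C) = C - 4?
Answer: 1111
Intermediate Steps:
f(C) = -7 + C (f(C) = -3 + (C - 4) = -3 + (-4 + C) = -7 + C)
V(-11, f(1))*(23 - 124) = -11*(23 - 124) = -11*(-101) = 1111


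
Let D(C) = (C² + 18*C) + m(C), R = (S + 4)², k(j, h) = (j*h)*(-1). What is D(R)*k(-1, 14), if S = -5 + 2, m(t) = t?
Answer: 280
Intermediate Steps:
S = -3
k(j, h) = -h*j (k(j, h) = (h*j)*(-1) = -h*j)
R = 1 (R = (-3 + 4)² = 1² = 1)
D(C) = C² + 19*C (D(C) = (C² + 18*C) + C = C² + 19*C)
D(R)*k(-1, 14) = (1*(19 + 1))*(-1*14*(-1)) = (1*20)*14 = 20*14 = 280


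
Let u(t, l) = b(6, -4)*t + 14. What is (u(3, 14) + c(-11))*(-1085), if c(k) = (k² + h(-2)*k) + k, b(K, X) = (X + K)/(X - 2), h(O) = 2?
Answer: -109585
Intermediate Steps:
b(K, X) = (K + X)/(-2 + X)
u(t, l) = 14 - t/3 (u(t, l) = ((6 - 4)/(-2 - 4))*t + 14 = (2/(-6))*t + 14 = (-⅙*2)*t + 14 = -t/3 + 14 = 14 - t/3)
c(k) = k² + 3*k (c(k) = (k² + 2*k) + k = k² + 3*k)
(u(3, 14) + c(-11))*(-1085) = ((14 - ⅓*3) - 11*(3 - 11))*(-1085) = ((14 - 1) - 11*(-8))*(-1085) = (13 + 88)*(-1085) = 101*(-1085) = -109585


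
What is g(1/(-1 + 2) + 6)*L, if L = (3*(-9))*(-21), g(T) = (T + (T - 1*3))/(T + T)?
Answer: 891/2 ≈ 445.50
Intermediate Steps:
g(T) = (-3 + 2*T)/(2*T) (g(T) = (T + (T - 3))/((2*T)) = (T + (-3 + T))*(1/(2*T)) = (-3 + 2*T)*(1/(2*T)) = (-3 + 2*T)/(2*T))
L = 567 (L = -27*(-21) = 567)
g(1/(-1 + 2) + 6)*L = ((-3/2 + (1/(-1 + 2) + 6))/(1/(-1 + 2) + 6))*567 = ((-3/2 + (1/1 + 6))/(1/1 + 6))*567 = ((-3/2 + (1 + 6))/(1 + 6))*567 = ((-3/2 + 7)/7)*567 = ((1/7)*(11/2))*567 = (11/14)*567 = 891/2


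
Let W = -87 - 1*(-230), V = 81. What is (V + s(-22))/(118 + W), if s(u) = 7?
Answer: 88/261 ≈ 0.33716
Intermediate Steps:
W = 143 (W = -87 + 230 = 143)
(V + s(-22))/(118 + W) = (81 + 7)/(118 + 143) = 88/261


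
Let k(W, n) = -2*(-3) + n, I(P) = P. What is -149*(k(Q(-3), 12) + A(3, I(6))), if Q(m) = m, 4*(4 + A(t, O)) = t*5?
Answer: -10579/4 ≈ -2644.8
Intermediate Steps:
A(t, O) = -4 + 5*t/4 (A(t, O) = -4 + (t*5)/4 = -4 + (5*t)/4 = -4 + 5*t/4)
k(W, n) = 6 + n
-149*(k(Q(-3), 12) + A(3, I(6))) = -149*((6 + 12) + (-4 + (5/4)*3)) = -149*(18 + (-4 + 15/4)) = -149*(18 - ¼) = -149*71/4 = -10579/4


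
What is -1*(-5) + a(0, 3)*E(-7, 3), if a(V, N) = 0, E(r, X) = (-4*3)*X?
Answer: 5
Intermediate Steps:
E(r, X) = -12*X
-1*(-5) + a(0, 3)*E(-7, 3) = -1*(-5) + 0*(-12*3) = 5 + 0*(-36) = 5 + 0 = 5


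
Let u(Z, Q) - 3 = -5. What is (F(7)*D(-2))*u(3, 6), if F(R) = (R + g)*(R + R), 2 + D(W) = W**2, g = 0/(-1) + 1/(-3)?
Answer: -1120/3 ≈ -373.33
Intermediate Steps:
u(Z, Q) = -2 (u(Z, Q) = 3 - 5 = -2)
g = -1/3 (g = 0*(-1) + 1*(-1/3) = 0 - 1/3 = -1/3 ≈ -0.33333)
D(W) = -2 + W**2
F(R) = 2*R*(-1/3 + R) (F(R) = (R - 1/3)*(R + R) = (-1/3 + R)*(2*R) = 2*R*(-1/3 + R))
(F(7)*D(-2))*u(3, 6) = (((2/3)*7*(-1 + 3*7))*(-2 + (-2)**2))*(-2) = (((2/3)*7*(-1 + 21))*(-2 + 4))*(-2) = (((2/3)*7*20)*2)*(-2) = ((280/3)*2)*(-2) = (560/3)*(-2) = -1120/3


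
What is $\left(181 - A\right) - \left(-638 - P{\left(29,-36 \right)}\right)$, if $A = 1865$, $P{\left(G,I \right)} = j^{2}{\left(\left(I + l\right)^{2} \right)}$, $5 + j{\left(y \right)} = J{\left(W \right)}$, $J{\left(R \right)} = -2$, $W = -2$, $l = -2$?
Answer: $-997$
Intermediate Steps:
$j{\left(y \right)} = -7$ ($j{\left(y \right)} = -5 - 2 = -7$)
$P{\left(G,I \right)} = 49$ ($P{\left(G,I \right)} = \left(-7\right)^{2} = 49$)
$\left(181 - A\right) - \left(-638 - P{\left(29,-36 \right)}\right) = \left(181 - 1865\right) - \left(-638 - 49\right) = -1684 - -687 = -1684 + 687 = -997$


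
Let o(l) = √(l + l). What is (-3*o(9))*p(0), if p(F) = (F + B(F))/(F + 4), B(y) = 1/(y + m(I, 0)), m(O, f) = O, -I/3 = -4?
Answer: -3*√2/16 ≈ -0.26516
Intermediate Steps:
I = 12 (I = -3*(-4) = 12)
o(l) = √2*√l (o(l) = √(2*l) = √2*√l)
B(y) = 1/(12 + y) (B(y) = 1/(y + 12) = 1/(12 + y))
p(F) = (F + 1/(12 + F))/(4 + F) (p(F) = (F + 1/(12 + F))/(F + 4) = (F + 1/(12 + F))/(4 + F))
(-3*o(9))*p(0) = (-3*√2*√9)*((1 + 0*(12 + 0))/((4 + 0)*(12 + 0))) = (-3*√2*3)*((1 + 0*12)/(4*12)) = (-9*√2)*((¼)*(1/12)*(1 + 0)) = (-9*√2)*((¼)*(1/12)*1) = -9*√2*(1/48) = -3*√2/16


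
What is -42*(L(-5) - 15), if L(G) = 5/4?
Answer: 1155/2 ≈ 577.50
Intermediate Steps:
L(G) = 5/4 (L(G) = 5*(¼) = 5/4)
-42*(L(-5) - 15) = -42*(5/4 - 15) = -42*(-55/4) = 1155/2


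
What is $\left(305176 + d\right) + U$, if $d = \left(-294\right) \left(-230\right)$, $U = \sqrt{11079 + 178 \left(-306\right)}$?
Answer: $372796 + 3 i \sqrt{4821} \approx 3.728 \cdot 10^{5} + 208.3 i$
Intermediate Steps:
$U = 3 i \sqrt{4821}$ ($U = \sqrt{11079 - 54468} = \sqrt{-43389} = 3 i \sqrt{4821} \approx 208.3 i$)
$d = 67620$
$\left(305176 + d\right) + U = \left(305176 + 67620\right) + 3 i \sqrt{4821} = 372796 + 3 i \sqrt{4821}$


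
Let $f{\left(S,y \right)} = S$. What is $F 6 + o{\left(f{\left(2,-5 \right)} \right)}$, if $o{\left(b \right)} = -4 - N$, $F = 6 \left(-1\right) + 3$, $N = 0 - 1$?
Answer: $-21$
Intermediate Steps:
$N = -1$
$F = -3$ ($F = -6 + 3 = -3$)
$o{\left(b \right)} = -3$ ($o{\left(b \right)} = -4 - -1 = -4 + 1 = -3$)
$F 6 + o{\left(f{\left(2,-5 \right)} \right)} = \left(-3\right) 6 - 3 = -18 - 3 = -21$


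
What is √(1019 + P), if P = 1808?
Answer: √2827 ≈ 53.170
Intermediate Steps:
√(1019 + P) = √(1019 + 1808) = √2827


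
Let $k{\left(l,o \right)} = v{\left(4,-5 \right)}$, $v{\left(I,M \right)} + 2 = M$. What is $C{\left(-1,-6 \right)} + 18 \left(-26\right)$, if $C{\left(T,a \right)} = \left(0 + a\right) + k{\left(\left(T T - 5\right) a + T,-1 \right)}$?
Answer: $-481$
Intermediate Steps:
$v{\left(I,M \right)} = -2 + M$
$k{\left(l,o \right)} = -7$ ($k{\left(l,o \right)} = -2 - 5 = -7$)
$C{\left(T,a \right)} = -7 + a$ ($C{\left(T,a \right)} = \left(0 + a\right) - 7 = a - 7 = -7 + a$)
$C{\left(-1,-6 \right)} + 18 \left(-26\right) = \left(-7 - 6\right) + 18 \left(-26\right) = -13 - 468 = -481$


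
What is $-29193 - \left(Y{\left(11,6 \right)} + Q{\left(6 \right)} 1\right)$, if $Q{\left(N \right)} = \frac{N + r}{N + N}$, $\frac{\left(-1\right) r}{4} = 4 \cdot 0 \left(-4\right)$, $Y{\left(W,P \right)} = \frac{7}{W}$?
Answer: $- \frac{642271}{22} \approx -29194.0$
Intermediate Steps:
$r = 0$ ($r = - 4 \cdot 4 \cdot 0 \left(-4\right) = - 4 \cdot 0 \left(-4\right) = \left(-4\right) 0 = 0$)
$Q{\left(N \right)} = \frac{1}{2}$ ($Q{\left(N \right)} = \frac{N + 0}{N + N} = \frac{N}{2 N} = N \frac{1}{2 N} = \frac{1}{2}$)
$-29193 - \left(Y{\left(11,6 \right)} + Q{\left(6 \right)} 1\right) = -29193 - \left(\frac{7}{11} + \frac{1}{2} \cdot 1\right) = -29193 - \left(7 \cdot \frac{1}{11} + \frac{1}{2}\right) = -29193 - \left(\frac{7}{11} + \frac{1}{2}\right) = -29193 - \frac{25}{22} = - \frac{642271}{22}$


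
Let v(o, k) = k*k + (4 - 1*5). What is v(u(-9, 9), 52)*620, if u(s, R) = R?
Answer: 1675860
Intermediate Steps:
v(o, k) = -1 + k**2 (v(o, k) = k**2 + (4 - 5) = k**2 - 1 = -1 + k**2)
v(u(-9, 9), 52)*620 = (-1 + 52**2)*620 = (-1 + 2704)*620 = 2703*620 = 1675860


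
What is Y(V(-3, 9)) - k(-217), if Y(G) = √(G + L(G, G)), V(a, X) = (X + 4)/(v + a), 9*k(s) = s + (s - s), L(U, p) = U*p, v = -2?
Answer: 217/9 + 2*√26/5 ≈ 26.151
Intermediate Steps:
k(s) = s/9 (k(s) = (s + (s - s))/9 = (s + 0)/9 = s/9)
V(a, X) = (4 + X)/(-2 + a) (V(a, X) = (X + 4)/(-2 + a) = (4 + X)/(-2 + a))
Y(G) = √(G + G²) (Y(G) = √(G + G*G) = √(G + G²))
Y(V(-3, 9)) - k(-217) = √(((4 + 9)/(-2 - 3))*(1 + (4 + 9)/(-2 - 3))) - (-217)/9 = √((13/(-5))*(1 + 13/(-5))) - 1*(-217/9) = √((-⅕*13)*(1 - ⅕*13)) + 217/9 = √(-13*(1 - 13/5)/5) + 217/9 = √(-13/5*(-8/5)) + 217/9 = √(104/25) + 217/9 = 2*√26/5 + 217/9 = 217/9 + 2*√26/5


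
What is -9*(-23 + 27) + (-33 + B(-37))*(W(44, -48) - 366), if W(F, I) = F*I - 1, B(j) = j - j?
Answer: 81771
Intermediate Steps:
B(j) = 0
W(F, I) = -1 + F*I
-9*(-23 + 27) + (-33 + B(-37))*(W(44, -48) - 366) = -9*(-23 + 27) + (-33 + 0)*((-1 + 44*(-48)) - 366) = -9*4 - 33*((-1 - 2112) - 366) = -36 - 33*(-2113 - 366) = -36 - 33*(-2479) = -36 + 81807 = 81771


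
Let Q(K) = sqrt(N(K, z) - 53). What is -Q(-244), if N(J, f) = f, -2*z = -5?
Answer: -I*sqrt(202)/2 ≈ -7.1063*I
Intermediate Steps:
z = 5/2 (z = -1/2*(-5) = 5/2 ≈ 2.5000)
Q(K) = I*sqrt(202)/2 (Q(K) = sqrt(5/2 - 53) = sqrt(-101/2) = I*sqrt(202)/2)
-Q(-244) = -I*sqrt(202)/2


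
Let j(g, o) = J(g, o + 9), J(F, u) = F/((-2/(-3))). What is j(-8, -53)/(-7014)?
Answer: 2/1169 ≈ 0.0017109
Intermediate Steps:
J(F, u) = 3*F/2 (J(F, u) = F/((-2*(-⅓))) = F/(⅔) = F*(3/2) = 3*F/2)
j(g, o) = 3*g/2
j(-8, -53)/(-7014) = ((3/2)*(-8))/(-7014) = -12*(-1/7014) = 2/1169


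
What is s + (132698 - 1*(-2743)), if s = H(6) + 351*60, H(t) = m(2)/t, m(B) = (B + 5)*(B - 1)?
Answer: 939013/6 ≈ 1.5650e+5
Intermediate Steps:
m(B) = (-1 + B)*(5 + B) (m(B) = (5 + B)*(-1 + B) = (-1 + B)*(5 + B))
H(t) = 7/t (H(t) = (-5 + 2**2 + 4*2)/t = (-5 + 4 + 8)/t = 7/t)
s = 126367/6 (s = 7/6 + 351*60 = 7*(1/6) + 21060 = 7/6 + 21060 = 126367/6 ≈ 21061.)
s + (132698 - 1*(-2743)) = 126367/6 + (132698 - 1*(-2743)) = 126367/6 + (132698 + 2743) = 126367/6 + 135441 = 939013/6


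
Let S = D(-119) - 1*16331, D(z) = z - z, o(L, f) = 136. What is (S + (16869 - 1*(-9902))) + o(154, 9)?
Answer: 10576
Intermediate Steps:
D(z) = 0
S = -16331 (S = 0 - 1*16331 = 0 - 16331 = -16331)
(S + (16869 - 1*(-9902))) + o(154, 9) = (-16331 + (16869 - 1*(-9902))) + 136 = (-16331 + (16869 + 9902)) + 136 = (-16331 + 26771) + 136 = 10440 + 136 = 10576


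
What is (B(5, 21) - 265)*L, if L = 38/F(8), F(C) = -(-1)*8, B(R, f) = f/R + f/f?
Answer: -24681/20 ≈ -1234.1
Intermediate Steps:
B(R, f) = 1 + f/R (B(R, f) = f/R + 1 = 1 + f/R)
F(C) = 8 (F(C) = -1*(-8) = 8)
L = 19/4 (L = 38/8 = 38*(1/8) = 19/4 ≈ 4.7500)
(B(5, 21) - 265)*L = ((5 + 21)/5 - 265)*(19/4) = ((1/5)*26 - 265)*(19/4) = (26/5 - 265)*(19/4) = -1299/5*19/4 = -24681/20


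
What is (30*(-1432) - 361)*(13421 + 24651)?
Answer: -1649317112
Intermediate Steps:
(30*(-1432) - 361)*(13421 + 24651) = (-42960 - 361)*38072 = -43321*38072 = -1649317112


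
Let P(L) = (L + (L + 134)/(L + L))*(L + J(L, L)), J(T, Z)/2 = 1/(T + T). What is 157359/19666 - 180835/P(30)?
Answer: -1530721294131/8700061406 ≈ -175.94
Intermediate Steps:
J(T, Z) = 1/T (J(T, Z) = 2/(T + T) = 2/((2*T)) = 2*(1/(2*T)) = 1/T)
P(L) = (L + 1/L)*(L + (134 + L)/(2*L)) (P(L) = (L + (L + 134)/(L + L))*(L + 1/L) = (L + (134 + L)/((2*L)))*(L + 1/L) = (L + (134 + L)*(1/(2*L)))*(L + 1/L) = (L + (134 + L)/(2*L))*(L + 1/L) = (L + 1/L)*(L + (134 + L)/(2*L)))
157359/19666 - 180835/P(30) = 157359/19666 - 180835/(68 + 30² + (½)*30 + (½)/30 + 67/30²) = 157359*(1/19666) - 180835/(68 + 900 + 15 + (½)*(1/30) + 67*(1/900)) = 157359/19666 - 180835/(68 + 900 + 15 + 1/60 + 67/900) = 157359/19666 - 180835/442391/450 = 157359/19666 - 180835*450/442391 = 157359/19666 - 81375750/442391 = -1530721294131/8700061406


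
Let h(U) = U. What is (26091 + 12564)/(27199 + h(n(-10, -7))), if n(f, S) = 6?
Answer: 7731/5441 ≈ 1.4209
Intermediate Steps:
(26091 + 12564)/(27199 + h(n(-10, -7))) = (26091 + 12564)/(27199 + 6) = 38655/27205 = 38655*(1/27205) = 7731/5441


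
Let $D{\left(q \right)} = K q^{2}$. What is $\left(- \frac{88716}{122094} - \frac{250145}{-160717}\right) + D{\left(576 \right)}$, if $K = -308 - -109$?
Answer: $- \frac{215924999221938749}{3270430233} \approx -6.6023 \cdot 10^{7}$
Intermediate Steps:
$K = -199$ ($K = -308 + 109 = -199$)
$D{\left(q \right)} = - 199 q^{2}$
$\left(- \frac{88716}{122094} - \frac{250145}{-160717}\right) + D{\left(576 \right)} = \left(- \frac{88716}{122094} - \frac{250145}{-160717}\right) - 199 \cdot 576^{2} = \left(\left(-88716\right) \frac{1}{122094} - - \frac{250145}{160717}\right) - 66023424 = \left(- \frac{14786}{20349} + \frac{250145}{160717}\right) - 66023424 = \frac{2713839043}{3270430233} - 66023424 = - \frac{215924999221938749}{3270430233}$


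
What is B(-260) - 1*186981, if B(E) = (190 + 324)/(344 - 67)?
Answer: -51793223/277 ≈ -1.8698e+5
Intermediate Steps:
B(E) = 514/277
B(-260) - 1*186981 = 514/277 - 1*186981 = 514/277 - 186981 = -51793223/277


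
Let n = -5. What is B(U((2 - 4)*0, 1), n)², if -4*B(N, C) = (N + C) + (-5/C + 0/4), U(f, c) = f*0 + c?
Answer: 9/16 ≈ 0.56250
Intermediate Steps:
U(f, c) = c (U(f, c) = 0 + c = c)
B(N, C) = -C/4 - N/4 + 5/(4*C) (B(N, C) = -((N + C) + (-5/C + 0/4))/4 = -((C + N) + (-5/C + 0*(¼)))/4 = -((C + N) + (-5/C + 0))/4 = -((C + N) - 5/C)/4 = -(C + N - 5/C)/4 = -C/4 - N/4 + 5/(4*C))
B(U((2 - 4)*0, 1), n)² = ((¼)*(5 - 1*(-5)*(-5 + 1))/(-5))² = ((¼)*(-⅕)*(5 - 1*(-5)*(-4)))² = ((¼)*(-⅕)*(5 - 20))² = ((¼)*(-⅕)*(-15))² = (¾)² = 9/16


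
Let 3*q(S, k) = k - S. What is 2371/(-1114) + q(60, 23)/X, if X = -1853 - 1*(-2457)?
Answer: -2168735/1009284 ≈ -2.1488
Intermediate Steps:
q(S, k) = -S/3 + k/3 (q(S, k) = (k - S)/3 = -S/3 + k/3)
X = 604 (X = -1853 + 2457 = 604)
2371/(-1114) + q(60, 23)/X = 2371/(-1114) + (-⅓*60 + (⅓)*23)/604 = 2371*(-1/1114) + (-20 + 23/3)*(1/604) = -2371/1114 - 37/3*1/604 = -2371/1114 - 37/1812 = -2168735/1009284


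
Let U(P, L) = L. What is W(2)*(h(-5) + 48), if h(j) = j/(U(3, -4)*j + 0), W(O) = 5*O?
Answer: 955/2 ≈ 477.50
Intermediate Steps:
h(j) = -¼ (h(j) = j/(-4*j + 0) = j/((-4*j)) = j*(-1/(4*j)) = -¼)
W(2)*(h(-5) + 48) = (5*2)*(-¼ + 48) = 10*(191/4) = 955/2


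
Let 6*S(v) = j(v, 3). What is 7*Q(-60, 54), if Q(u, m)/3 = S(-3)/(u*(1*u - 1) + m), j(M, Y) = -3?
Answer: -7/2476 ≈ -0.0028271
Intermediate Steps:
S(v) = -½ (S(v) = (⅙)*(-3) = -½)
Q(u, m) = -3/(2*(m + u*(-1 + u))) (Q(u, m) = 3*(-1/(2*(u*(1*u - 1) + m))) = 3*(-1/(2*(u*(u - 1) + m))) = 3*(-1/(2*(u*(-1 + u) + m))) = 3*(-1/(2*(m + u*(-1 + u)))) = -3/(2*(m + u*(-1 + u))))
7*Q(-60, 54) = 7*(-3/(-2*(-60) + 2*54 + 2*(-60)²)) = 7*(-3/(120 + 108 + 2*3600)) = 7*(-3/(120 + 108 + 7200)) = 7*(-3/7428) = 7*(-3*1/7428) = 7*(-1/2476) = -7/2476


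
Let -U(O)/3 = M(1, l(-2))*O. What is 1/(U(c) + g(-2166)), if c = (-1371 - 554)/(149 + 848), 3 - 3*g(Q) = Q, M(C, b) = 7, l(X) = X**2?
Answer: 997/761256 ≈ 0.0013097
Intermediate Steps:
g(Q) = 1 - Q/3
c = -1925/997 ≈ -1.9308
U(O) = -21*O
1/(U(c) + g(-2166)) = 1/(-21*(-1925/997) + (1 - 1/3*(-2166))) = 1/(40425/997 + (1 + 722)) = 1/(40425/997 + 723) = 1/(761256/997) = 997/761256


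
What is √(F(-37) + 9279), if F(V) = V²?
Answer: 22*√22 ≈ 103.19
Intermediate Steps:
√(F(-37) + 9279) = √((-37)² + 9279) = √(1369 + 9279) = √10648 = 22*√22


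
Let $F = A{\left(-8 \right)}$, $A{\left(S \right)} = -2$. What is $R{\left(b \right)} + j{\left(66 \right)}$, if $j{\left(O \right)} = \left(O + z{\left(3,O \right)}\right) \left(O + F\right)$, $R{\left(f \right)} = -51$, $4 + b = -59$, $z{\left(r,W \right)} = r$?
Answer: $4365$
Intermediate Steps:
$b = -63$ ($b = -4 - 59 = -63$)
$F = -2$
$j{\left(O \right)} = \left(-2 + O\right) \left(3 + O\right)$ ($j{\left(O \right)} = \left(O + 3\right) \left(O - 2\right) = \left(3 + O\right) \left(-2 + O\right) = \left(-2 + O\right) \left(3 + O\right)$)
$R{\left(b \right)} + j{\left(66 \right)} = -51 + \left(-6 + 66 + 66^{2}\right) = -51 + \left(-6 + 66 + 4356\right) = -51 + 4416 = 4365$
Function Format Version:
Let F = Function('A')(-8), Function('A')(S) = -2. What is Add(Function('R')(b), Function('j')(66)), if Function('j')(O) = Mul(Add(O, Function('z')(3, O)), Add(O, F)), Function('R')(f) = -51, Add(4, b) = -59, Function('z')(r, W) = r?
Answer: 4365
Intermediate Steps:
b = -63 (b = Add(-4, -59) = -63)
F = -2
Function('j')(O) = Mul(Add(-2, O), Add(3, O)) (Function('j')(O) = Mul(Add(O, 3), Add(O, -2)) = Mul(Add(3, O), Add(-2, O)) = Mul(Add(-2, O), Add(3, O)))
Add(Function('R')(b), Function('j')(66)) = Add(-51, Add(-6, 66, Pow(66, 2))) = Add(-51, Add(-6, 66, 4356)) = Add(-51, 4416) = 4365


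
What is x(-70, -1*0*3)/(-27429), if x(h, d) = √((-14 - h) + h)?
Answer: -I*√14/27429 ≈ -0.00013641*I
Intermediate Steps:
x(h, d) = I*√14 (x(h, d) = √(-14) = I*√14)
x(-70, -1*0*3)/(-27429) = (I*√14)/(-27429) = (I*√14)*(-1/27429) = -I*√14/27429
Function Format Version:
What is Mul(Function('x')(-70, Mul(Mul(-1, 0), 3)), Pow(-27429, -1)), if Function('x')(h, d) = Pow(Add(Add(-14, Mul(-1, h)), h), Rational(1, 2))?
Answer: Mul(Rational(-1, 27429), I, Pow(14, Rational(1, 2))) ≈ Mul(-0.00013641, I)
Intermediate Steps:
Function('x')(h, d) = Mul(I, Pow(14, Rational(1, 2))) (Function('x')(h, d) = Pow(-14, Rational(1, 2)) = Mul(I, Pow(14, Rational(1, 2))))
Mul(Function('x')(-70, Mul(Mul(-1, 0), 3)), Pow(-27429, -1)) = Mul(Mul(I, Pow(14, Rational(1, 2))), Pow(-27429, -1)) = Mul(Mul(I, Pow(14, Rational(1, 2))), Rational(-1, 27429)) = Mul(Rational(-1, 27429), I, Pow(14, Rational(1, 2)))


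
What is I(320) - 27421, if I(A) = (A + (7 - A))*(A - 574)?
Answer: -29199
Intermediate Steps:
I(A) = -4018 + 7*A (I(A) = 7*(-574 + A) = -4018 + 7*A)
I(320) - 27421 = (-4018 + 7*320) - 27421 = (-4018 + 2240) - 27421 = -1778 - 27421 = -29199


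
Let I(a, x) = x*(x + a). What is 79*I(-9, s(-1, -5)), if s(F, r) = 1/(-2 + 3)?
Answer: -632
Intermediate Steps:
s(F, r) = 1 (s(F, r) = 1/1 = 1)
I(a, x) = x*(a + x)
79*I(-9, s(-1, -5)) = 79*(1*(-9 + 1)) = 79*(1*(-8)) = 79*(-8) = -632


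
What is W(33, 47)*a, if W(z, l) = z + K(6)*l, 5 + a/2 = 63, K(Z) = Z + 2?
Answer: 47444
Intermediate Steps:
K(Z) = 2 + Z
a = 116 (a = -10 + 2*63 = -10 + 126 = 116)
W(z, l) = z + 8*l (W(z, l) = z + (2 + 6)*l = z + 8*l)
W(33, 47)*a = (33 + 8*47)*116 = (33 + 376)*116 = 409*116 = 47444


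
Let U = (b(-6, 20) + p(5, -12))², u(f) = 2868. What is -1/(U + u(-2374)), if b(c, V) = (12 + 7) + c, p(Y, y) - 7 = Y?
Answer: -1/3493 ≈ -0.00028629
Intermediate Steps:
p(Y, y) = 7 + Y
b(c, V) = 19 + c
U = 625 (U = ((19 - 6) + (7 + 5))² = (13 + 12)² = 25² = 625)
-1/(U + u(-2374)) = -1/(625 + 2868) = -1/3493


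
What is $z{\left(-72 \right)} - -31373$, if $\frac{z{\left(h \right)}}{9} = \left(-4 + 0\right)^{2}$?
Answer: $31517$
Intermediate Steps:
$z{\left(h \right)} = 144$ ($z{\left(h \right)} = 9 \left(-4 + 0\right)^{2} = 9 \left(-4\right)^{2} = 9 \cdot 16 = 144$)
$z{\left(-72 \right)} - -31373 = 144 - -31373 = 144 + 31373 = 31517$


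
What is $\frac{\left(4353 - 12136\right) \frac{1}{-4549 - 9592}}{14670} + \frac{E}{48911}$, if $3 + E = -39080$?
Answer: $- \frac{8107327878697}{10146512116170} \approx -0.79903$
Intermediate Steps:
$E = -39083$ ($E = -3 - 39080 = -39083$)
$\frac{\left(4353 - 12136\right) \frac{1}{-4549 - 9592}}{14670} + \frac{E}{48911} = \frac{\left(4353 - 12136\right) \frac{1}{-4549 - 9592}}{14670} - \frac{39083}{48911} = - \frac{7783}{-14141} \cdot \frac{1}{14670} - \frac{39083}{48911} = \left(-7783\right) \left(- \frac{1}{14141}\right) \frac{1}{14670} - \frac{39083}{48911} = \frac{7783}{14141} \cdot \frac{1}{14670} - \frac{39083}{48911} = \frac{7783}{207448470} - \frac{39083}{48911} = - \frac{8107327878697}{10146512116170}$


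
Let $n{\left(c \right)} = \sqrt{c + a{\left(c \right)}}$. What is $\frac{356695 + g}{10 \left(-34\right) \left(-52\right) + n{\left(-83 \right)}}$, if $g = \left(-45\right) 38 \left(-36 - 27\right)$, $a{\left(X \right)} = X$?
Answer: $\frac{4105517000}{156291283} - \frac{464425 i \sqrt{166}}{312582566} \approx 26.268 - 0.019143 i$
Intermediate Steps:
$n{\left(c \right)} = \sqrt{2} \sqrt{c}$ ($n{\left(c \right)} = \sqrt{c + c} = \sqrt{2 c} = \sqrt{2} \sqrt{c}$)
$g = 107730$ ($g = - 1710 \left(-36 - 27\right) = \left(-1710\right) \left(-63\right) = 107730$)
$\frac{356695 + g}{10 \left(-34\right) \left(-52\right) + n{\left(-83 \right)}} = \frac{356695 + 107730}{10 \left(-34\right) \left(-52\right) + \sqrt{2} \sqrt{-83}} = \frac{464425}{\left(-340\right) \left(-52\right) + \sqrt{2} i \sqrt{83}} = \frac{464425}{17680 + i \sqrt{166}}$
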